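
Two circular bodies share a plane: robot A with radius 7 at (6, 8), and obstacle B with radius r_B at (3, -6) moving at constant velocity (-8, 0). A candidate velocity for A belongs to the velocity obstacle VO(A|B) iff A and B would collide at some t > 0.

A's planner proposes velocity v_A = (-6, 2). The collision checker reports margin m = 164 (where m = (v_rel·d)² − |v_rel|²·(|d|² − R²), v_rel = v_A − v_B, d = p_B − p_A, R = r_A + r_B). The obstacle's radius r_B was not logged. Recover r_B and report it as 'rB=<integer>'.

m = 164
d = (-3, -14);  v_rel = (2, 2),  |v_rel|² = 8
v_rel×d = (2)·(-14) − (2)·(-3) = -22
since m = R²·8 − (-22)²:  R² = (484 + 164) / 8 = 81
R = √81 = 9  ⇒  r_B = 9 − 7 = 2

rB=2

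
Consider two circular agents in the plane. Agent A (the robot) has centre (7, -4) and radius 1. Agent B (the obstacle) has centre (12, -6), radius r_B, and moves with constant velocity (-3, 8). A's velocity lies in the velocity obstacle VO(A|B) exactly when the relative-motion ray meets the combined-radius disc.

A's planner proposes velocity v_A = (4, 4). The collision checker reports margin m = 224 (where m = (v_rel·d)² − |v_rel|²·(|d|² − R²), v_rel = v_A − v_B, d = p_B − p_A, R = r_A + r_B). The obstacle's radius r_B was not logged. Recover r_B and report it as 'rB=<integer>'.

m = 224
d = (5, -2);  v_rel = (7, -4),  |v_rel|² = 65
v_rel×d = (7)·(-2) − (-4)·(5) = 6
since m = R²·65 − 6²:  R² = (36 + 224) / 65 = 4
R = √4 = 2  ⇒  r_B = 2 − 1 = 1

rB=1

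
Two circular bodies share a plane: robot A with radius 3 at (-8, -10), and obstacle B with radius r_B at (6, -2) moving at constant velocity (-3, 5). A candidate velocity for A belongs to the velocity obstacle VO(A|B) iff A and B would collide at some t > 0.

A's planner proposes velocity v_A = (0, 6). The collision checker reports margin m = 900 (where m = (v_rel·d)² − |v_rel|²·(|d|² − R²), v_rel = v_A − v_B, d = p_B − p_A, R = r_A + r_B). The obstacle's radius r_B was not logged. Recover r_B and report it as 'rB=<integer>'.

m = 900
d = (14, 8);  v_rel = (3, 1),  |v_rel|² = 10
v_rel×d = (3)·(8) − (1)·(14) = 10
since m = R²·10 − 10²:  R² = (100 + 900) / 10 = 100
R = √100 = 10  ⇒  r_B = 10 − 3 = 7

rB=7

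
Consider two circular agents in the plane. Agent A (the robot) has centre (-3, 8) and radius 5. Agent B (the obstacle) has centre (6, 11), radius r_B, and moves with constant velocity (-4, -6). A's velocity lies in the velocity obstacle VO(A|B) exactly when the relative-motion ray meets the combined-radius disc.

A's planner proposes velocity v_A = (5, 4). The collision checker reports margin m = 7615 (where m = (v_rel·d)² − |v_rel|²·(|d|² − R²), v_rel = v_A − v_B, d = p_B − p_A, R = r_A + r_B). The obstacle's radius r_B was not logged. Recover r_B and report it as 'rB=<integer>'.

m = 7615
d = (9, 3);  v_rel = (9, 10),  |v_rel|² = 181
v_rel×d = (9)·(3) − (10)·(9) = -63
since m = R²·181 − (-63)²:  R² = (3969 + 7615) / 181 = 64
R = √64 = 8  ⇒  r_B = 8 − 5 = 3

rB=3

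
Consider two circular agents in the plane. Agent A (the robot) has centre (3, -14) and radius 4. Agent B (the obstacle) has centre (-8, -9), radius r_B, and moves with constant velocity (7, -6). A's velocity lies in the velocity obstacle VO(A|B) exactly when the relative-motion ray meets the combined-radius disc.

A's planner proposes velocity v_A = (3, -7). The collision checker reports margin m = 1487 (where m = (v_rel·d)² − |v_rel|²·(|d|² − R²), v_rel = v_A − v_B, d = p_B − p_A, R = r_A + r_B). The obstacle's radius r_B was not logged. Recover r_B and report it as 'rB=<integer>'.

m = 1487
d = (-11, 5);  v_rel = (-4, -1),  |v_rel|² = 17
v_rel×d = (-4)·(5) − (-1)·(-11) = -31
since m = R²·17 − (-31)²:  R² = (961 + 1487) / 17 = 144
R = √144 = 12  ⇒  r_B = 12 − 4 = 8

rB=8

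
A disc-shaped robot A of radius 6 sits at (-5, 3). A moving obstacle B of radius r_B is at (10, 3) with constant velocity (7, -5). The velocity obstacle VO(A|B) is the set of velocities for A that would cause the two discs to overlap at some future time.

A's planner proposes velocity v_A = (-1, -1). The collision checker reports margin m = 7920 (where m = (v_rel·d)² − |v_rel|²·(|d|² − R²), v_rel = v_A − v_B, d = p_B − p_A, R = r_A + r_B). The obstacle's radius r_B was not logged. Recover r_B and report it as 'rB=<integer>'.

m = 7920
d = (15, 0);  v_rel = (-8, 4),  |v_rel|² = 80
v_rel×d = (-8)·(0) − (4)·(15) = -60
since m = R²·80 − (-60)²:  R² = (3600 + 7920) / 80 = 144
R = √144 = 12  ⇒  r_B = 12 − 6 = 6

rB=6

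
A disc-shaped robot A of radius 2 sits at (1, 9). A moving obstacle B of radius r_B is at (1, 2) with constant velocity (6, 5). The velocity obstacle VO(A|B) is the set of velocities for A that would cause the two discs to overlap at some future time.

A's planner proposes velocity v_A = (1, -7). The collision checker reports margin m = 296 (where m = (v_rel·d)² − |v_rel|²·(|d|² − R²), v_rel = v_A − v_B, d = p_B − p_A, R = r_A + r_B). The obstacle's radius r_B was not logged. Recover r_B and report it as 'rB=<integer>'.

m = 296
d = (0, -7);  v_rel = (-5, -12),  |v_rel|² = 169
v_rel×d = (-5)·(-7) − (-12)·(0) = 35
since m = R²·169 − 35²:  R² = (1225 + 296) / 169 = 9
R = √9 = 3  ⇒  r_B = 3 − 2 = 1

rB=1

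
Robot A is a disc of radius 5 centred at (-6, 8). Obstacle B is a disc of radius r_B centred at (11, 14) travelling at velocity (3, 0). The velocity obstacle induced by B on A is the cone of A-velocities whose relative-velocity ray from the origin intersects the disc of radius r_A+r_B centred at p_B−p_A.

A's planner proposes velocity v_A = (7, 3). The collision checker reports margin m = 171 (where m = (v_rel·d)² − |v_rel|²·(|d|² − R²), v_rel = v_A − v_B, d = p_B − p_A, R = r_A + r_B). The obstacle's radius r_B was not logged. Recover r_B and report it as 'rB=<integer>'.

m = 171
d = (17, 6);  v_rel = (4, 3),  |v_rel|² = 25
v_rel×d = (4)·(6) − (3)·(17) = -27
since m = R²·25 − (-27)²:  R² = (729 + 171) / 25 = 36
R = √36 = 6  ⇒  r_B = 6 − 5 = 1

rB=1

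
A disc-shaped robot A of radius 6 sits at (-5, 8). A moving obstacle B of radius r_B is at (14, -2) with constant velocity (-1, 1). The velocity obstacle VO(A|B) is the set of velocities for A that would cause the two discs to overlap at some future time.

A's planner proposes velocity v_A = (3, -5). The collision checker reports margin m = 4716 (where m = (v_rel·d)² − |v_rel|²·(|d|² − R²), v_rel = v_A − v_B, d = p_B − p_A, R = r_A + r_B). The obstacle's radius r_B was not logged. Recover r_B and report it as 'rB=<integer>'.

m = 4716
d = (19, -10);  v_rel = (4, -6),  |v_rel|² = 52
v_rel×d = (4)·(-10) − (-6)·(19) = 74
since m = R²·52 − 74²:  R² = (5476 + 4716) / 52 = 196
R = √196 = 14  ⇒  r_B = 14 − 6 = 8

rB=8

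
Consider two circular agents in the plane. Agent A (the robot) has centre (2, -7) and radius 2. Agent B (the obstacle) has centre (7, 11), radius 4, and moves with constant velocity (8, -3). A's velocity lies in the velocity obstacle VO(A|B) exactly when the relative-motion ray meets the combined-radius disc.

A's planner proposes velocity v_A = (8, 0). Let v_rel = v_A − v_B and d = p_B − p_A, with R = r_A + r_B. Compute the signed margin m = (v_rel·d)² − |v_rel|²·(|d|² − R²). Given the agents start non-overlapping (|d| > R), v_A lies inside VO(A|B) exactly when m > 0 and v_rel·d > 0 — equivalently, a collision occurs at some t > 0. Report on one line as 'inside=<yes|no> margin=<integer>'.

d = (5, 18),  |d|² = 349;  R = 2+4 = 6,  c = 349−6² = 313
v_rel = (0, 3),  |v_rel|² = 9;  v_rel·d = (0)·(5) + (3)·(18) = 54
9·t² − 108·t + 313 = 0  ⇒  m = 54² − 9·313 = 99
m = 99 > 0,  v_rel·d = 54 > 0  ⇒  inside

inside=yes margin=99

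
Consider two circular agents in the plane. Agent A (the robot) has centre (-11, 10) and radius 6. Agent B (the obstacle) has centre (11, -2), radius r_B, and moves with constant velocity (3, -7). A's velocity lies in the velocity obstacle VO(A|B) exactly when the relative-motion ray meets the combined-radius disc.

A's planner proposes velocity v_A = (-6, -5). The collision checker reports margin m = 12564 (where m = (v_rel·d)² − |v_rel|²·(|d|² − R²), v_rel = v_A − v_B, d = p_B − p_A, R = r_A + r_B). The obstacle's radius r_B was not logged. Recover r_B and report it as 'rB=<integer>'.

m = 12564
d = (22, -12);  v_rel = (-9, 2),  |v_rel|² = 85
v_rel×d = (-9)·(-12) − (2)·(22) = 64
since m = R²·85 − 64²:  R² = (4096 + 12564) / 85 = 196
R = √196 = 14  ⇒  r_B = 14 − 6 = 8

rB=8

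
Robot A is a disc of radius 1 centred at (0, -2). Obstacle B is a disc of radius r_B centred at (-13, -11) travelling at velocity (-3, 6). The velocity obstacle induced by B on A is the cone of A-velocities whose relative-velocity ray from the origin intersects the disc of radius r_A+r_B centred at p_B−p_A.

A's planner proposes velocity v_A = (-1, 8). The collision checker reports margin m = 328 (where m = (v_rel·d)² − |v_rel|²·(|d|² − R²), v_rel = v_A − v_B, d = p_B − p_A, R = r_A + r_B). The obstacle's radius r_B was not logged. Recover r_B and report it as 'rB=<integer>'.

m = 328
d = (-13, -9);  v_rel = (2, 2),  |v_rel|² = 8
v_rel×d = (2)·(-9) − (2)·(-13) = 8
since m = R²·8 − 8²:  R² = (64 + 328) / 8 = 49
R = √49 = 7  ⇒  r_B = 7 − 1 = 6

rB=6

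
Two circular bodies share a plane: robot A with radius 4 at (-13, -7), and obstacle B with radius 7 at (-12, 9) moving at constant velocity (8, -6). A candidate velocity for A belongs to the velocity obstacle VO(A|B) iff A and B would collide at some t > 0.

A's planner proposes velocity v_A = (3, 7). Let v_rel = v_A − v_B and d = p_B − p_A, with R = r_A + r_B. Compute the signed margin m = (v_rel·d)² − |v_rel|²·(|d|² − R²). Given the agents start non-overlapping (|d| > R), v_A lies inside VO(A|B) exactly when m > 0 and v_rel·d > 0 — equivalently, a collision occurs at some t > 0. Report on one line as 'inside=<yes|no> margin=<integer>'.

d = (1, 16),  |d|² = 257;  R = 4+7 = 11,  c = 257−11² = 136
v_rel = (-5, 13),  |v_rel|² = 194;  v_rel·d = (-5)·(1) + (13)·(16) = 203
194·t² − 406·t + 136 = 0  ⇒  m = 203² − 194·136 = 14825
m = 14825 > 0,  v_rel·d = 203 > 0  ⇒  inside

inside=yes margin=14825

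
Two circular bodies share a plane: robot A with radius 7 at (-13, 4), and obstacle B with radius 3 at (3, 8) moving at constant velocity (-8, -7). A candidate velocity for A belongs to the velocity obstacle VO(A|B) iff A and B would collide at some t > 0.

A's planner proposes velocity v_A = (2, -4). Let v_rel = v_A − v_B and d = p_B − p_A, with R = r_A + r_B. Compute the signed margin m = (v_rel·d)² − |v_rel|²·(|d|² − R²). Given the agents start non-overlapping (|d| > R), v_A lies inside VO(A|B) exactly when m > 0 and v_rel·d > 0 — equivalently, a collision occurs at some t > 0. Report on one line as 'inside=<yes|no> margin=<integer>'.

d = (16, 4),  |d|² = 272;  R = 7+3 = 10,  c = 272−10² = 172
v_rel = (10, 3),  |v_rel|² = 109;  v_rel·d = (10)·(16) + (3)·(4) = 172
109·t² − 344·t + 172 = 0  ⇒  m = 172² − 109·172 = 10836
m = 10836 > 0,  v_rel·d = 172 > 0  ⇒  inside

inside=yes margin=10836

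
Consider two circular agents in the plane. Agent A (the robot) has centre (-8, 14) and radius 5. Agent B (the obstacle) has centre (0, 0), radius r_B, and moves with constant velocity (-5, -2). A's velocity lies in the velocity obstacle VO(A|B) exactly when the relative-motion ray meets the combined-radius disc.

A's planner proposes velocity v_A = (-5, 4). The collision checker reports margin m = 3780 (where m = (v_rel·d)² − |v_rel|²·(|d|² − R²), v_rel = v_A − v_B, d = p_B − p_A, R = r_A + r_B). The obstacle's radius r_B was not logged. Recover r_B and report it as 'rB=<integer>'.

m = 3780
d = (8, -14);  v_rel = (0, 6),  |v_rel|² = 36
v_rel×d = (0)·(-14) − (6)·(8) = -48
since m = R²·36 − (-48)²:  R² = (2304 + 3780) / 36 = 169
R = √169 = 13  ⇒  r_B = 13 − 5 = 8

rB=8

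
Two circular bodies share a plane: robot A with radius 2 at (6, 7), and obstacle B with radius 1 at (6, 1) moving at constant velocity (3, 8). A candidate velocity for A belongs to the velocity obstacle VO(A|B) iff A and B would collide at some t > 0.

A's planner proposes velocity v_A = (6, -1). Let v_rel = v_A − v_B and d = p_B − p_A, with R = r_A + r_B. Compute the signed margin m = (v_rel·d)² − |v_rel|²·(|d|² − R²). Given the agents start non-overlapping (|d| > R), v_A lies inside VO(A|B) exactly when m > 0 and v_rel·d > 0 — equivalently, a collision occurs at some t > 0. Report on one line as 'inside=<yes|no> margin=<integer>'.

d = (0, -6),  |d|² = 36;  R = 2+1 = 3,  c = 36−3² = 27
v_rel = (3, -9),  |v_rel|² = 90;  v_rel·d = (3)·(0) + (-9)·(-6) = 54
90·t² − 108·t + 27 = 0  ⇒  m = 54² − 90·27 = 486
m = 486 > 0,  v_rel·d = 54 > 0  ⇒  inside

inside=yes margin=486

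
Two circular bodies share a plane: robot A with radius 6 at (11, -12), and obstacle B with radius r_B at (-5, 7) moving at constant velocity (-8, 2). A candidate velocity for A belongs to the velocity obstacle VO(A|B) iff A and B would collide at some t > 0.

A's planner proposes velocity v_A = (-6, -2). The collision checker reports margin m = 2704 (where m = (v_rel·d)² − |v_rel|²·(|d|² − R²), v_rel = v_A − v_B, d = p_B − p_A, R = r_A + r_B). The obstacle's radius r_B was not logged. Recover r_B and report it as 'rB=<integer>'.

m = 2704
d = (-16, 19);  v_rel = (2, -4),  |v_rel|² = 20
v_rel×d = (2)·(19) − (-4)·(-16) = -26
since m = R²·20 − (-26)²:  R² = (676 + 2704) / 20 = 169
R = √169 = 13  ⇒  r_B = 13 − 6 = 7

rB=7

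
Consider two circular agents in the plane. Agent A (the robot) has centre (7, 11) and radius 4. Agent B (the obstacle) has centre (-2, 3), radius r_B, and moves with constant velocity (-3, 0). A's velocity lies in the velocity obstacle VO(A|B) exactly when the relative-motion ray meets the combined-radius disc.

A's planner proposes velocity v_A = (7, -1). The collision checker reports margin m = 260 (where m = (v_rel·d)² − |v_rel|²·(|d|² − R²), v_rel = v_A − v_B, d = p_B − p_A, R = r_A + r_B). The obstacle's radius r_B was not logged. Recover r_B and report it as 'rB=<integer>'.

m = 260
d = (-9, -8);  v_rel = (10, -1),  |v_rel|² = 101
v_rel×d = (10)·(-8) − (-1)·(-9) = -89
since m = R²·101 − (-89)²:  R² = (7921 + 260) / 101 = 81
R = √81 = 9  ⇒  r_B = 9 − 4 = 5

rB=5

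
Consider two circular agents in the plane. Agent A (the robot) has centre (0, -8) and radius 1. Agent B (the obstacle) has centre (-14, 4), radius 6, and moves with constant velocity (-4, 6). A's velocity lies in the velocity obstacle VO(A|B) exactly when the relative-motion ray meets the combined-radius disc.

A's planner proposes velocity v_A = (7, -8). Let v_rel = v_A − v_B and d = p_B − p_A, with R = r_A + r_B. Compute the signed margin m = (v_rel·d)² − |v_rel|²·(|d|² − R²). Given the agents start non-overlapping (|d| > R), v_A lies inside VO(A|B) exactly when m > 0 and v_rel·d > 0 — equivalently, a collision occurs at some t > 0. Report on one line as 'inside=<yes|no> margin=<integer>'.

d = (-14, 12),  |d|² = 340;  R = 1+6 = 7,  c = 340−7² = 291
v_rel = (11, -14),  |v_rel|² = 317;  v_rel·d = (11)·(-14) + (-14)·(12) = -322
317·t² + 644·t + 291 = 0  ⇒  m = (-322)² − 317·291 = 11437
m = 11437 > 0,  v_rel·d = -322 < 0  ⇒  outside

inside=no margin=11437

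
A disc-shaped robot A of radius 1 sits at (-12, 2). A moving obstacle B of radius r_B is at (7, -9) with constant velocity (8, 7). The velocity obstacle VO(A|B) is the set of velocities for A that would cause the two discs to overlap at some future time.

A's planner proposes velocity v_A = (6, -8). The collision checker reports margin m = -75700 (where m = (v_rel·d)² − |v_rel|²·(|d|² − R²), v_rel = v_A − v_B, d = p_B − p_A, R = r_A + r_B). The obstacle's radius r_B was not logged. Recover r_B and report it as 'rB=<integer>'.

m = -75700
d = (19, -11);  v_rel = (-2, -15),  |v_rel|² = 229
v_rel×d = (-2)·(-11) − (-15)·(19) = 307
since m = R²·229 − 307²:  R² = (94249 + -75700) / 229 = 81
R = √81 = 9  ⇒  r_B = 9 − 1 = 8

rB=8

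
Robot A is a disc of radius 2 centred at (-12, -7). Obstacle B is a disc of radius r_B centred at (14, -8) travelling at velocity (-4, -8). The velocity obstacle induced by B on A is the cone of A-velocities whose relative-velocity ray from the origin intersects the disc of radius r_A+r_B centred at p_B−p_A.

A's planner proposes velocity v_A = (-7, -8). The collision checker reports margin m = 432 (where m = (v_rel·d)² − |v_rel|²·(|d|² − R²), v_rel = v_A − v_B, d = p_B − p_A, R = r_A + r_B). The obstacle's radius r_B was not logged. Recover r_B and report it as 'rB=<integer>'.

m = 432
d = (26, -1);  v_rel = (-3, 0),  |v_rel|² = 9
v_rel×d = (-3)·(-1) − (0)·(26) = 3
since m = R²·9 − 3²:  R² = (9 + 432) / 9 = 49
R = √49 = 7  ⇒  r_B = 7 − 2 = 5

rB=5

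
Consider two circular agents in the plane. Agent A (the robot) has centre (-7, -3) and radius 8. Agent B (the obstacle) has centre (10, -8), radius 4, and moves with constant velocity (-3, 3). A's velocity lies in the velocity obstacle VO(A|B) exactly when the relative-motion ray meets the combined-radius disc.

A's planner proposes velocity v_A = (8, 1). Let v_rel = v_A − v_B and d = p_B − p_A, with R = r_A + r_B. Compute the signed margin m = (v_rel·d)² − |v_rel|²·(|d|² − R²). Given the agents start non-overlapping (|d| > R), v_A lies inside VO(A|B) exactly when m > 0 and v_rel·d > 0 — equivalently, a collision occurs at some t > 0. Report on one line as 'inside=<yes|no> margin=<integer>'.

d = (17, -5),  |d|² = 314;  R = 8+4 = 12,  c = 314−12² = 170
v_rel = (11, -2),  |v_rel|² = 125;  v_rel·d = (11)·(17) + (-2)·(-5) = 197
125·t² − 394·t + 170 = 0  ⇒  m = 197² − 125·170 = 17559
m = 17559 > 0,  v_rel·d = 197 > 0  ⇒  inside

inside=yes margin=17559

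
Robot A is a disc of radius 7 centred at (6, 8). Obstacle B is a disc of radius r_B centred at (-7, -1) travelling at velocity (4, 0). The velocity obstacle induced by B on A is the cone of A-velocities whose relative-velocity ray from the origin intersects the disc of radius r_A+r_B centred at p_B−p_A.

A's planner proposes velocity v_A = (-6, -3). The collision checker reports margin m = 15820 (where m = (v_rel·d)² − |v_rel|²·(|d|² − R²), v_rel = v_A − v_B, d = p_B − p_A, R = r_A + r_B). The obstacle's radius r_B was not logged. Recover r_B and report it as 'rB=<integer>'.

m = 15820
d = (-13, -9);  v_rel = (-10, -3),  |v_rel|² = 109
v_rel×d = (-10)·(-9) − (-3)·(-13) = 51
since m = R²·109 − 51²:  R² = (2601 + 15820) / 109 = 169
R = √169 = 13  ⇒  r_B = 13 − 7 = 6

rB=6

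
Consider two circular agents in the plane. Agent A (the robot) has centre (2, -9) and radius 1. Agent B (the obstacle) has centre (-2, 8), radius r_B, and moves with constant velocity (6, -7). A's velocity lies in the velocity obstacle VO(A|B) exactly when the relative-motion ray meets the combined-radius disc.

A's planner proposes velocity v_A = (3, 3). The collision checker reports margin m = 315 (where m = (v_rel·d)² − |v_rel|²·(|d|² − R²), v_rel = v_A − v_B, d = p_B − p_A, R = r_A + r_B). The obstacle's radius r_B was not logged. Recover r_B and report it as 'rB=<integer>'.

m = 315
d = (-4, 17);  v_rel = (-3, 10),  |v_rel|² = 109
v_rel×d = (-3)·(17) − (10)·(-4) = -11
since m = R²·109 − (-11)²:  R² = (121 + 315) / 109 = 4
R = √4 = 2  ⇒  r_B = 2 − 1 = 1

rB=1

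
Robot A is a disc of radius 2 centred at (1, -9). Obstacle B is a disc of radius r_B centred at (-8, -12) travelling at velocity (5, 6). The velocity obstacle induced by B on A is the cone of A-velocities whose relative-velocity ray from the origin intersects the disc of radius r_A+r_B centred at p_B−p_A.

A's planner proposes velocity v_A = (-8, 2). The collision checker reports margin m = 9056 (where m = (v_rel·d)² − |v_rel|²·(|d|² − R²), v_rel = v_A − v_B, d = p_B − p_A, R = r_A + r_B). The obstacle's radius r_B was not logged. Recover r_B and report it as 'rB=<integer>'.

m = 9056
d = (-9, -3);  v_rel = (-13, -4),  |v_rel|² = 185
v_rel×d = (-13)·(-3) − (-4)·(-9) = 3
since m = R²·185 − 3²:  R² = (9 + 9056) / 185 = 49
R = √49 = 7  ⇒  r_B = 7 − 2 = 5

rB=5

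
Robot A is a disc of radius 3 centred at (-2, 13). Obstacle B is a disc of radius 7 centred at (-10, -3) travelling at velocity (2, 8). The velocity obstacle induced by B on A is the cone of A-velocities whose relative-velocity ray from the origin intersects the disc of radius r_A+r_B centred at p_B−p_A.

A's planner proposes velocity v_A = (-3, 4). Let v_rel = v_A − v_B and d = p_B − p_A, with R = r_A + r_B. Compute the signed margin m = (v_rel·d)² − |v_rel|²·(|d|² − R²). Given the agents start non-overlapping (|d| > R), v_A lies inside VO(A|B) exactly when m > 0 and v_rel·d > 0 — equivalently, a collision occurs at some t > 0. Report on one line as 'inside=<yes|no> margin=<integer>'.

d = (-8, -16),  |d|² = 320;  R = 3+7 = 10,  c = 320−10² = 220
v_rel = (-5, -4),  |v_rel|² = 41;  v_rel·d = (-5)·(-8) + (-4)·(-16) = 104
41·t² − 208·t + 220 = 0  ⇒  m = 104² − 41·220 = 1796
m = 1796 > 0,  v_rel·d = 104 > 0  ⇒  inside

inside=yes margin=1796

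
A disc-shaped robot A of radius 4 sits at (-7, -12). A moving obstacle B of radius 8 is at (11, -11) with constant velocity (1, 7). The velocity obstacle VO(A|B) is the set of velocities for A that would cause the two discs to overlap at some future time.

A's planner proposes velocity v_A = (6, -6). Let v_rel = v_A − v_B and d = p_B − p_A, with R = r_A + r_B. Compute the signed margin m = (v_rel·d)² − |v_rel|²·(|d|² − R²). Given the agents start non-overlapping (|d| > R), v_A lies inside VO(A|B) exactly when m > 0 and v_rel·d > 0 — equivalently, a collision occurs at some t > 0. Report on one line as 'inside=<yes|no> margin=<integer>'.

d = (18, 1),  |d|² = 325;  R = 4+8 = 12,  c = 325−12² = 181
v_rel = (5, -13),  |v_rel|² = 194;  v_rel·d = (5)·(18) + (-13)·(1) = 77
194·t² − 154·t + 181 = 0  ⇒  m = 77² − 194·181 = -29185
m = -29185 < 0,  v_rel·d = 77 > 0  ⇒  outside

inside=no margin=-29185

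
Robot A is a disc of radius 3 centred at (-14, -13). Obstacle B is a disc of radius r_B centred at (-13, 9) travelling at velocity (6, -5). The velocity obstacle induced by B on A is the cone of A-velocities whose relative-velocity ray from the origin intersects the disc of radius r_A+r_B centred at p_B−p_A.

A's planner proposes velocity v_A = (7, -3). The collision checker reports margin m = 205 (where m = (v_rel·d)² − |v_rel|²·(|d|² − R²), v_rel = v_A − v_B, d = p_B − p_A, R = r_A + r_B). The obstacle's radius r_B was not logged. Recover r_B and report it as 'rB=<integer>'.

m = 205
d = (1, 22);  v_rel = (1, 2),  |v_rel|² = 5
v_rel×d = (1)·(22) − (2)·(1) = 20
since m = R²·5 − 20²:  R² = (400 + 205) / 5 = 121
R = √121 = 11  ⇒  r_B = 11 − 3 = 8

rB=8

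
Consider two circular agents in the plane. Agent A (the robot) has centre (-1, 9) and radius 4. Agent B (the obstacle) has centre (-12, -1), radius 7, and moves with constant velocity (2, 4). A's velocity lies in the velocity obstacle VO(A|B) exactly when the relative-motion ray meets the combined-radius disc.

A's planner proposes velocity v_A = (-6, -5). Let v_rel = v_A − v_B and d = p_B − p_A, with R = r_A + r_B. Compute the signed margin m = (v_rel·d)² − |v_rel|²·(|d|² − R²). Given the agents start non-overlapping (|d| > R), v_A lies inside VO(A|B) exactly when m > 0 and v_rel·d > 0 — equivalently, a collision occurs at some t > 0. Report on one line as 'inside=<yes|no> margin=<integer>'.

d = (-11, -10),  |d|² = 221;  R = 4+7 = 11,  c = 221−11² = 100
v_rel = (-8, -9),  |v_rel|² = 145;  v_rel·d = (-8)·(-11) + (-9)·(-10) = 178
145·t² − 356·t + 100 = 0  ⇒  m = 178² − 145·100 = 17184
m = 17184 > 0,  v_rel·d = 178 > 0  ⇒  inside

inside=yes margin=17184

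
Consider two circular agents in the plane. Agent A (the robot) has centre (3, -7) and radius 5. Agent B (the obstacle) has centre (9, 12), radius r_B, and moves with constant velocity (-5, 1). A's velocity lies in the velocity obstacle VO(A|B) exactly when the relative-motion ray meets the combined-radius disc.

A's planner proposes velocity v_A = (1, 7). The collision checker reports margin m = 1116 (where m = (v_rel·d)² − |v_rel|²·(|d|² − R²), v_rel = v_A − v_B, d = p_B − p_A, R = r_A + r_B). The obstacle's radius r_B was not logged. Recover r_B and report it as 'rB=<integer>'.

m = 1116
d = (6, 19);  v_rel = (6, 6),  |v_rel|² = 72
v_rel×d = (6)·(19) − (6)·(6) = 78
since m = R²·72 − 78²:  R² = (6084 + 1116) / 72 = 100
R = √100 = 10  ⇒  r_B = 10 − 5 = 5

rB=5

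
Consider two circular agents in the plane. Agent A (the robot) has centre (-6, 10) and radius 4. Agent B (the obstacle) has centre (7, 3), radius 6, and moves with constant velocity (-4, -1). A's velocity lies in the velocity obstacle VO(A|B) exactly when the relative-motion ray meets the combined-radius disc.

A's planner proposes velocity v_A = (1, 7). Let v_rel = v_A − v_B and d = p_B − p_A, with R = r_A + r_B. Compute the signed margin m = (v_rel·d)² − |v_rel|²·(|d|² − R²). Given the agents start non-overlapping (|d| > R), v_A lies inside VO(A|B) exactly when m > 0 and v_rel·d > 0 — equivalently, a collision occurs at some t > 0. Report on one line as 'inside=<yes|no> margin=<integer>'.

d = (13, -7),  |d|² = 218;  R = 4+6 = 10,  c = 218−10² = 118
v_rel = (5, 8),  |v_rel|² = 89;  v_rel·d = (5)·(13) + (8)·(-7) = 9
89·t² − 18·t + 118 = 0  ⇒  m = 9² − 89·118 = -10421
m = -10421 < 0,  v_rel·d = 9 > 0  ⇒  outside

inside=no margin=-10421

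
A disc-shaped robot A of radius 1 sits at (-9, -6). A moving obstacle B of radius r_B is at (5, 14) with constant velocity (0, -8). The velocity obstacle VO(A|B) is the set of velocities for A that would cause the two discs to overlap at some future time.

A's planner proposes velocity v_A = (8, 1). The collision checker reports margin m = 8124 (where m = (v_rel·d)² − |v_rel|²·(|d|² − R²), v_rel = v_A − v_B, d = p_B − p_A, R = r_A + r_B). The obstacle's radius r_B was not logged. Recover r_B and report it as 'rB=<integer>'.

m = 8124
d = (14, 20);  v_rel = (8, 9),  |v_rel|² = 145
v_rel×d = (8)·(20) − (9)·(14) = 34
since m = R²·145 − 34²:  R² = (1156 + 8124) / 145 = 64
R = √64 = 8  ⇒  r_B = 8 − 1 = 7

rB=7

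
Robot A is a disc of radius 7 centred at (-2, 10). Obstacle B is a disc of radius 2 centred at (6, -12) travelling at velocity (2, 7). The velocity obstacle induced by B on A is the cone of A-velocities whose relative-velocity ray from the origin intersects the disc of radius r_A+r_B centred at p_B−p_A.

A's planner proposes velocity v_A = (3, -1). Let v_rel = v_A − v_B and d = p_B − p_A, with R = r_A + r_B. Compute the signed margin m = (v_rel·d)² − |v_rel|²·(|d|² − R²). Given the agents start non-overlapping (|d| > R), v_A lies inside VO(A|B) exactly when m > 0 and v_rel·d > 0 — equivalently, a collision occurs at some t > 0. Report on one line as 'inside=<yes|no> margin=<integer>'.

d = (8, -22),  |d|² = 548;  R = 7+2 = 9,  c = 548−9² = 467
v_rel = (1, -8),  |v_rel|² = 65;  v_rel·d = (1)·(8) + (-8)·(-22) = 184
65·t² − 368·t + 467 = 0  ⇒  m = 184² − 65·467 = 3501
m = 3501 > 0,  v_rel·d = 184 > 0  ⇒  inside

inside=yes margin=3501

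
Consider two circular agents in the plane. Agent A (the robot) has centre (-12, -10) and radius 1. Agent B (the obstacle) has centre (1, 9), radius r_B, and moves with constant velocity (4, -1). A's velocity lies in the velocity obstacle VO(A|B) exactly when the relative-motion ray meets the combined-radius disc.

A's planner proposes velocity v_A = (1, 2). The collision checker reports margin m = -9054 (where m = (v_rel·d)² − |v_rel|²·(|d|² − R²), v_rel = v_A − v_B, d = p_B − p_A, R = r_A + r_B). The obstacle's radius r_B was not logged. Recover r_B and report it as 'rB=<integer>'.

m = -9054
d = (13, 19);  v_rel = (-3, 3),  |v_rel|² = 18
v_rel×d = (-3)·(19) − (3)·(13) = -96
since m = R²·18 − (-96)²:  R² = (9216 + -9054) / 18 = 9
R = √9 = 3  ⇒  r_B = 3 − 1 = 2

rB=2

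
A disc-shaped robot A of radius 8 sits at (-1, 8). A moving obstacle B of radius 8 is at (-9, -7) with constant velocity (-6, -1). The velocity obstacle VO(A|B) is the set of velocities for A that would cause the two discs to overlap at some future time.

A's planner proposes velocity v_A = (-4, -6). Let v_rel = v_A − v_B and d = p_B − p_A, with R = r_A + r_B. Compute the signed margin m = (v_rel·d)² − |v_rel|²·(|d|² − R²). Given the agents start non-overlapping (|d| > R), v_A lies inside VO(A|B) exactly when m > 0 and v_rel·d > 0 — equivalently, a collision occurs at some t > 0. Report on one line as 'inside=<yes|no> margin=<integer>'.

d = (-8, -15),  |d|² = 289;  R = 8+8 = 16,  c = 289−16² = 33
v_rel = (2, -5),  |v_rel|² = 29;  v_rel·d = (2)·(-8) + (-5)·(-15) = 59
29·t² − 118·t + 33 = 0  ⇒  m = 59² − 29·33 = 2524
m = 2524 > 0,  v_rel·d = 59 > 0  ⇒  inside

inside=yes margin=2524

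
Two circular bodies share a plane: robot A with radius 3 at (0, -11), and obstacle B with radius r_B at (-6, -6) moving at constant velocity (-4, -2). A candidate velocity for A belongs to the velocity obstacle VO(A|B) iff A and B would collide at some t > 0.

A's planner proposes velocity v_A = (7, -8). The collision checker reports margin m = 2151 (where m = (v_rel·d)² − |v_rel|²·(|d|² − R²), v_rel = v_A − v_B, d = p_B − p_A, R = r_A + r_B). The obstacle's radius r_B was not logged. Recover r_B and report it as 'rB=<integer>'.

m = 2151
d = (-6, 5);  v_rel = (11, -6),  |v_rel|² = 157
v_rel×d = (11)·(5) − (-6)·(-6) = 19
since m = R²·157 − 19²:  R² = (361 + 2151) / 157 = 16
R = √16 = 4  ⇒  r_B = 4 − 3 = 1

rB=1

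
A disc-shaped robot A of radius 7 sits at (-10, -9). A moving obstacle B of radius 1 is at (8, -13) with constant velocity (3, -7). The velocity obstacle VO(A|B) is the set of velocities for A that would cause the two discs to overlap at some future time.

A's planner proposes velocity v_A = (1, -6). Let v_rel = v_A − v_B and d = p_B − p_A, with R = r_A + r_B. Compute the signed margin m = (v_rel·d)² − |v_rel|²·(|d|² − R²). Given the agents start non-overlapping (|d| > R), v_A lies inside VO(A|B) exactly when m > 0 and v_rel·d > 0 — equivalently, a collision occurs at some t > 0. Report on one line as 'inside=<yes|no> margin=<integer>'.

d = (18, -4),  |d|² = 340;  R = 7+1 = 8,  c = 340−8² = 276
v_rel = (-2, 1),  |v_rel|² = 5;  v_rel·d = (-2)·(18) + (1)·(-4) = -40
5·t² + 80·t + 276 = 0  ⇒  m = (-40)² − 5·276 = 220
m = 220 > 0,  v_rel·d = -40 < 0  ⇒  outside

inside=no margin=220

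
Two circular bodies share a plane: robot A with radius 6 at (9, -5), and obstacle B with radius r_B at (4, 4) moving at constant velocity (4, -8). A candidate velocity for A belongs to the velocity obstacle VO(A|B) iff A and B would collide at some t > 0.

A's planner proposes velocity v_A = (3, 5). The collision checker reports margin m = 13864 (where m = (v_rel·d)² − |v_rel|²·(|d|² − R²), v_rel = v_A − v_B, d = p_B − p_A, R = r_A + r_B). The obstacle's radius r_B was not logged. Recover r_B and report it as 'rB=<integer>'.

m = 13864
d = (-5, 9);  v_rel = (-1, 13),  |v_rel|² = 170
v_rel×d = (-1)·(9) − (13)·(-5) = 56
since m = R²·170 − 56²:  R² = (3136 + 13864) / 170 = 100
R = √100 = 10  ⇒  r_B = 10 − 6 = 4

rB=4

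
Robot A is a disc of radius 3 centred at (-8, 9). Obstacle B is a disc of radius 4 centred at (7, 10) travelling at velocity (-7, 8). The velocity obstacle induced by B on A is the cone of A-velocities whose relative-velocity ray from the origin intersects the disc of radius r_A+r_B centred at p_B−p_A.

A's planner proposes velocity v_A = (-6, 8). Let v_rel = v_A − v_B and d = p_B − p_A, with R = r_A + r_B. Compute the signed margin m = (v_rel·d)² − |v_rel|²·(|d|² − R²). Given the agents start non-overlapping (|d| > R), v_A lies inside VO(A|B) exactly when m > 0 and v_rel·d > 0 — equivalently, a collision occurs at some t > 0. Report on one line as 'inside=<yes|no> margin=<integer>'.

d = (15, 1),  |d|² = 226;  R = 3+4 = 7,  c = 226−7² = 177
v_rel = (1, 0),  |v_rel|² = 1;  v_rel·d = (1)·(15) + (0)·(1) = 15
1·t² − 30·t + 177 = 0  ⇒  m = 15² − 1·177 = 48
m = 48 > 0,  v_rel·d = 15 > 0  ⇒  inside

inside=yes margin=48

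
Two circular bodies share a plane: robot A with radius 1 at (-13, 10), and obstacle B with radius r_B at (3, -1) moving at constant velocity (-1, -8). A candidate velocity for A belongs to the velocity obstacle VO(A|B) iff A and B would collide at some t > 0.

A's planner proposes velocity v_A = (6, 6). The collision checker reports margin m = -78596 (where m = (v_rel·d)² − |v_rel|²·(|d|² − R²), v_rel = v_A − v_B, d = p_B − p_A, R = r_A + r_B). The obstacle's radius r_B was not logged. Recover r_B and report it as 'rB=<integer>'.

m = -78596
d = (16, -11);  v_rel = (7, 14),  |v_rel|² = 245
v_rel×d = (7)·(-11) − (14)·(16) = -301
since m = R²·245 − (-301)²:  R² = (90601 + -78596) / 245 = 49
R = √49 = 7  ⇒  r_B = 7 − 1 = 6

rB=6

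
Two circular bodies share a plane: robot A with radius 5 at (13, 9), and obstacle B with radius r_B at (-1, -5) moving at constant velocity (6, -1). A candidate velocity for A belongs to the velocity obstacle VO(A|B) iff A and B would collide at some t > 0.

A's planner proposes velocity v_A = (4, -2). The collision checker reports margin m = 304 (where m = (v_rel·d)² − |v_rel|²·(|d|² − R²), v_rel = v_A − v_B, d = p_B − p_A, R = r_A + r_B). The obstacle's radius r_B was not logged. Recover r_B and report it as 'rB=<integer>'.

m = 304
d = (-14, -14);  v_rel = (-2, -1),  |v_rel|² = 5
v_rel×d = (-2)·(-14) − (-1)·(-14) = 14
since m = R²·5 − 14²:  R² = (196 + 304) / 5 = 100
R = √100 = 10  ⇒  r_B = 10 − 5 = 5

rB=5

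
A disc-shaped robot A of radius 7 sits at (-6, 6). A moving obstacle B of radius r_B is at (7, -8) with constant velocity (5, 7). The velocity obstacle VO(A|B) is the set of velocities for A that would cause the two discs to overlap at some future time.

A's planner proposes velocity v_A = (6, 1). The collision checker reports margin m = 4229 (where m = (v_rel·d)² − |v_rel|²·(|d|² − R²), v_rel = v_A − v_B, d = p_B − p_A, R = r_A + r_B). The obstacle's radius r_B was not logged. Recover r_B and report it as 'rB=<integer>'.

m = 4229
d = (13, -14);  v_rel = (1, -6),  |v_rel|² = 37
v_rel×d = (1)·(-14) − (-6)·(13) = 64
since m = R²·37 − 64²:  R² = (4096 + 4229) / 37 = 225
R = √225 = 15  ⇒  r_B = 15 − 7 = 8

rB=8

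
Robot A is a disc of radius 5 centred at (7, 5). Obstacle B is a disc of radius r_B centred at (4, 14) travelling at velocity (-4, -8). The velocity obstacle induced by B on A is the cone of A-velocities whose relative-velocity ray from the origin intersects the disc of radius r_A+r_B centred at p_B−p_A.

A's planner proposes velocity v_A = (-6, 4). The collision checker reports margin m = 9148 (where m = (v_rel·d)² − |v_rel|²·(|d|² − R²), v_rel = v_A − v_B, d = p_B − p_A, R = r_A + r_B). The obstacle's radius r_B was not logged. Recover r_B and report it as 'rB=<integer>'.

m = 9148
d = (-3, 9);  v_rel = (-2, 12),  |v_rel|² = 148
v_rel×d = (-2)·(9) − (12)·(-3) = 18
since m = R²·148 − 18²:  R² = (324 + 9148) / 148 = 64
R = √64 = 8  ⇒  r_B = 8 − 5 = 3

rB=3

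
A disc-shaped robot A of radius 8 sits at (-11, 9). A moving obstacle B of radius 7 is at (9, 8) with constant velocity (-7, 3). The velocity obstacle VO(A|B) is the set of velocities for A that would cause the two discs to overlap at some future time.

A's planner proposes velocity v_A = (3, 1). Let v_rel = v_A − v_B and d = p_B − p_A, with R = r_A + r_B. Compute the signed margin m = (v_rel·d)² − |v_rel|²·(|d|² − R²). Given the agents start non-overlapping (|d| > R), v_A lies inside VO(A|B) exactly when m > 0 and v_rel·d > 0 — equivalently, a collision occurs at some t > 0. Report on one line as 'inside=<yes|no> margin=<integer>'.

d = (20, -1),  |d|² = 401;  R = 8+7 = 15,  c = 401−15² = 176
v_rel = (10, -2),  |v_rel|² = 104;  v_rel·d = (10)·(20) + (-2)·(-1) = 202
104·t² − 404·t + 176 = 0  ⇒  m = 202² − 104·176 = 22500
m = 22500 > 0,  v_rel·d = 202 > 0  ⇒  inside

inside=yes margin=22500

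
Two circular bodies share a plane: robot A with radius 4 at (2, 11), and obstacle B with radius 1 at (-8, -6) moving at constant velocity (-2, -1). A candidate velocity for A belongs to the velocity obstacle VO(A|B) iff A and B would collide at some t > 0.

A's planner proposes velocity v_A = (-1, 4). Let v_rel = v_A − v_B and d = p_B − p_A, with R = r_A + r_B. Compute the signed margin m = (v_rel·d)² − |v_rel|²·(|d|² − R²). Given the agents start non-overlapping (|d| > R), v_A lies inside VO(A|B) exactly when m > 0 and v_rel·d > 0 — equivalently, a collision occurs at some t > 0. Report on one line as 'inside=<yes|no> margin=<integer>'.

d = (-10, -17),  |d|² = 389;  R = 4+1 = 5,  c = 389−5² = 364
v_rel = (1, 5),  |v_rel|² = 26;  v_rel·d = (1)·(-10) + (5)·(-17) = -95
26·t² + 190·t + 364 = 0  ⇒  m = (-95)² − 26·364 = -439
m = -439 < 0,  v_rel·d = -95 < 0  ⇒  outside

inside=no margin=-439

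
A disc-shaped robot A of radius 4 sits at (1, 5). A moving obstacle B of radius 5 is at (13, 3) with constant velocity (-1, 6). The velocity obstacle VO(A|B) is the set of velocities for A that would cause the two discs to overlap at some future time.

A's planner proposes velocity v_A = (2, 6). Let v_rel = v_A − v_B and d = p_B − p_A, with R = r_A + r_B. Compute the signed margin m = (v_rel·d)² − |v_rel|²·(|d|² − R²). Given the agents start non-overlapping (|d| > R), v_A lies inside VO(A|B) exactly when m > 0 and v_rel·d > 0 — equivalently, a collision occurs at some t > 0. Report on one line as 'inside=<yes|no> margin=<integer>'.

d = (12, -2),  |d|² = 148;  R = 4+5 = 9,  c = 148−9² = 67
v_rel = (3, 0),  |v_rel|² = 9;  v_rel·d = (3)·(12) + (0)·(-2) = 36
9·t² − 72·t + 67 = 0  ⇒  m = 36² − 9·67 = 693
m = 693 > 0,  v_rel·d = 36 > 0  ⇒  inside

inside=yes margin=693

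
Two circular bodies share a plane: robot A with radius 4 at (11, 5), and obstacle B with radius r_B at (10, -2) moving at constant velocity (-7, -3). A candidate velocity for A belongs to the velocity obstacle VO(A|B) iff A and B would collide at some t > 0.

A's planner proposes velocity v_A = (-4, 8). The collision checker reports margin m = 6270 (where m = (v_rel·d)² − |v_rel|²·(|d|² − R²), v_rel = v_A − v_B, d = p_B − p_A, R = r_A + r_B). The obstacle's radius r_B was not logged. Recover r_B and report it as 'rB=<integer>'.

m = 6270
d = (-1, -7);  v_rel = (3, 11),  |v_rel|² = 130
v_rel×d = (3)·(-7) − (11)·(-1) = -10
since m = R²·130 − (-10)²:  R² = (100 + 6270) / 130 = 49
R = √49 = 7  ⇒  r_B = 7 − 4 = 3

rB=3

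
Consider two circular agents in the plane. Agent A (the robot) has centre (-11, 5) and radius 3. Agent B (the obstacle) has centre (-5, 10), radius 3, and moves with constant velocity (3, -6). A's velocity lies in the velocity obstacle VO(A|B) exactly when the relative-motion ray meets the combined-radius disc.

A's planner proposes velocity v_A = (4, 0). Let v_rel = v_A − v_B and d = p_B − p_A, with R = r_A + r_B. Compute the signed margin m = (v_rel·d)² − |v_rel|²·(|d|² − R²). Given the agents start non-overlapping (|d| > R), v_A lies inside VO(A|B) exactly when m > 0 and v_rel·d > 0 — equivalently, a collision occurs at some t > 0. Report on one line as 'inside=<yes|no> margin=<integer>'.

d = (6, 5),  |d|² = 61;  R = 3+3 = 6,  c = 61−6² = 25
v_rel = (1, 6),  |v_rel|² = 37;  v_rel·d = (1)·(6) + (6)·(5) = 36
37·t² − 72·t + 25 = 0  ⇒  m = 36² − 37·25 = 371
m = 371 > 0,  v_rel·d = 36 > 0  ⇒  inside

inside=yes margin=371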